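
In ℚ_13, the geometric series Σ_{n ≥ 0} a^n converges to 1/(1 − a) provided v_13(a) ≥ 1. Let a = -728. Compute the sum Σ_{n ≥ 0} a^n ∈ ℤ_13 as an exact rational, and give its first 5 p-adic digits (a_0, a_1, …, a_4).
Σ a^n = 1/(1 − a) = 1/729;  first 5 digits = (1, 9, 11, 7, 12)

v_13(a) = 1 ≥ 1, so the series converges in ℤ_13 to 1/(1 − a) = 1/(1 − (-728)) = 1/729. Expand this rational in ℤ_13: compute digits iteratively via d_i = x_i mod 13, x_{i+1} = (x_i − d_i)/13. The first 5 digits are (1, 9, 11, 7, 12).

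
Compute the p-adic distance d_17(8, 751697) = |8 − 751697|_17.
d_17(8, 751697) = 1/83521

Step 1 — x − y = 8 − 751697 = -751689. Step 2 — v_17(-751689) = 4 (factor: -751689 = −(17^4 · 9); the sign does not affect v_p). Step 3 — |x − y|_17 = 17^{-4} = 1/83521.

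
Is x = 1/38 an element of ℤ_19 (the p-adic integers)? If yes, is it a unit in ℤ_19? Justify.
x ∉ ℤ_19 (v_19(x) = -1 < 0)

ℤ_19 = {x ∈ ℚ_19 : v_19(x) ≥ 0} and ℤ_19^× = {x ∈ ℤ_19 : v_19(x) = 0}. Here v_19(1/38) = v_19(num) − v_19(den) = -1; compare against these criteria.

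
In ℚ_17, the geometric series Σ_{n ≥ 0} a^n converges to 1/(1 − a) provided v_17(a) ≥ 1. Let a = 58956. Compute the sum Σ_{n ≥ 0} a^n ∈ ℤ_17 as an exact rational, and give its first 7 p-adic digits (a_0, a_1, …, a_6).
Σ a^n = 1/(1 − a) = -1/58955;  first 7 digits = (1, 0, 0, 12, 0, 0, 8)

v_17(a) = 3 ≥ 1, so the series converges in ℤ_17 to 1/(1 − a) = 1/(1 − 58956) = -1/58955. Expand this rational in ℤ_17: compute digits iteratively via d_i = x_i mod 17, x_{i+1} = (x_i − d_i)/17. The first 7 digits are (1, 0, 0, 12, 0, 0, 8).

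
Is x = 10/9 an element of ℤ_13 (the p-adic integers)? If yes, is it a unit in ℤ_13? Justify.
x ∈ ℤ_13^× (unit); v_13(x) = 0

ℤ_13 = {x ∈ ℚ_13 : v_13(x) ≥ 0} and ℤ_13^× = {x ∈ ℤ_13 : v_13(x) = 0}. Here v_13(10/9) = v_13(num) − v_13(den) = 0; compare against these criteria.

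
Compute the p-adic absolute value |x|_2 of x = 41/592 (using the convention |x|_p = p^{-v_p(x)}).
|41/592|_2 = 16

Step 1 — compute v_2(x) by factoring powers of 2 out of the numerator and denominator: v_2(41/592) = -4. Step 2 — apply |x|_p = p^{-v_p(x)} = 2^{4} = 16.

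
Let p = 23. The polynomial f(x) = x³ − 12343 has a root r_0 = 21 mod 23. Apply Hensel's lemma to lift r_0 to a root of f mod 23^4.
r_3 = 205618 (mod 279841)

Hensel: r_{i+1} = r_i − f(r_i)/f′(r_i) mod 23^{i+2}, where f′(x) = 3x². Iterate:
  r_0 = 21 (mod 23)
  r_1 = 366 (mod 529)
  r_2 = 10946 (mod 12167)
  r_3 = 205618 (mod 279841)
Final: r = 205618 with f(r) ≡ 0 mod 23^4.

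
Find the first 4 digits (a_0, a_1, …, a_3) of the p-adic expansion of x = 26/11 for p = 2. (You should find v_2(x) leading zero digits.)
(a_0, …, a_3) = (0, 1, 1, 1)

v_2(26/11) = 1, so a_0 = ... = a_0 = 0. Factor out: x = 2^1 · u with u = 13/11 a unit in ℤ_2. Expand u iteratively via a_{v+i} = u_i mod 2, u_{i+1} = (u_i − a_{v+i})/2:
  u_0 = 13/11;  a_1 = 1;  u_1 = (u_0 − 1)/2 = 1/11
  u_1 = 1/11;  a_2 = 1;  u_2 = (u_1 − 1)/2 = -5/11
  u_2 = -5/11;  a_3 = 1;  u_3 = (u_2 − 1)/2 = -8/11
Digits: (0, 1, 1, 1).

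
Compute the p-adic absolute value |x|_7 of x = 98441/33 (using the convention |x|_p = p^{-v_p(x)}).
|98441/33|_7 = 1/2401

Step 1 — compute v_7(x) by factoring powers of 7 out of the numerator and denominator: v_7(98441/33) = 4. Step 2 — apply |x|_p = p^{-v_p(x)} = 7^{-4} = 1/2401.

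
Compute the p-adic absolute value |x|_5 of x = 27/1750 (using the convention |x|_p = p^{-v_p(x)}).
|27/1750|_5 = 125

Step 1 — compute v_5(x) by factoring powers of 5 out of the numerator and denominator: v_5(27/1750) = -3. Step 2 — apply |x|_p = p^{-v_p(x)} = 5^{3} = 125.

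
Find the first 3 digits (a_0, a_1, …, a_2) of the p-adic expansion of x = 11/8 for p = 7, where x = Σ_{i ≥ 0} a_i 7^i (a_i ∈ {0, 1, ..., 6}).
(a_0, …, a_2) = (4, 4, 2)

v_7(11/8) = 0 (numerator and denominator both coprime to 7), so x ∈ ℤ_7^×. Compute digits iteratively via a_i = x_i mod 7, x_{i+1} = (x_i − a_i)/7, with x_0 = x:
  x_0 = 11/8;  a_0 = 4;  x_1 = (x_0 − 4)/7 = -3/8
  x_1 = -3/8;  a_1 = 4;  x_2 = (x_1 − 4)/7 = -5/8
  x_2 = -5/8;  a_2 = 2;  x_3 = (x_2 − 2)/7 = -3/8
Digits: (4, 4, 2).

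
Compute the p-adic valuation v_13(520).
v_13(520) = 1

v_13(n) is the largest exponent k such that 13^k divides n. Factor out: 520 = 13^1 · 40. (Sign doesn't affect v_p.) So v_13(520) = 1.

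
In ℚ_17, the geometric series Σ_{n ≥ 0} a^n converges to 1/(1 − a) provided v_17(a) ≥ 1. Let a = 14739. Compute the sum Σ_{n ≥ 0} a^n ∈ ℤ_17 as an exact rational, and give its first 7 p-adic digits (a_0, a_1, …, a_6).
Σ a^n = 1/(1 − a) = -1/14738;  first 7 digits = (1, 0, 0, 3, 0, 0, 9)

v_17(a) = 3 ≥ 1, so the series converges in ℤ_17 to 1/(1 − a) = 1/(1 − 14739) = -1/14738. Expand this rational in ℤ_17: compute digits iteratively via d_i = x_i mod 17, x_{i+1} = (x_i − d_i)/17. The first 7 digits are (1, 0, 0, 3, 0, 0, 9).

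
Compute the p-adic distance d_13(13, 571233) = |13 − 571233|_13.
d_13(13, 571233) = 1/28561

Step 1 — x − y = 13 − 571233 = -571220. Step 2 — v_13(-571220) = 4 (factor: -571220 = −(13^4 · 20); the sign does not affect v_p). Step 3 — |x − y|_13 = 13^{-4} = 1/28561.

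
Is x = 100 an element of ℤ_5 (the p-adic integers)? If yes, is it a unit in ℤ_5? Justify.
x ∈ ℤ_5 but not a unit; v_5(x) = 2 > 0

ℤ_5 = {x ∈ ℚ_5 : v_5(x) ≥ 0} and ℤ_5^× = {x ∈ ℤ_5 : v_5(x) = 0}. Here v_5(100) = v_5(num) − v_5(den) = 2; compare against these criteria.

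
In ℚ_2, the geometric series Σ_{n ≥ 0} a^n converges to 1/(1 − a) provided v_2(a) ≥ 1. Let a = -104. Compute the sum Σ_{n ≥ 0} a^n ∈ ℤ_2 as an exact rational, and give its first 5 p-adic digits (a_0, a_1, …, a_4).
Σ a^n = 1/(1 − a) = 1/105;  first 5 digits = (1, 0, 0, 1, 1)

v_2(a) = 3 ≥ 1, so the series converges in ℤ_2 to 1/(1 − a) = 1/(1 − (-104)) = 1/105. Expand this rational in ℤ_2: compute digits iteratively via d_i = x_i mod 2, x_{i+1} = (x_i − d_i)/2. The first 5 digits are (1, 0, 0, 1, 1).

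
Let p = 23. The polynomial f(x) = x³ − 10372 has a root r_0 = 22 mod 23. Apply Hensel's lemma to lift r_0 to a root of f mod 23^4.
r_3 = 186667 (mod 279841)

Hensel: r_{i+1} = r_i − f(r_i)/f′(r_i) mod 23^{i+2}, where f′(x) = 3x². Iterate:
  r_0 = 22 (mod 23)
  r_1 = 459 (mod 529)
  r_2 = 4162 (mod 12167)
  r_3 = 186667 (mod 279841)
Final: r = 186667 with f(r) ≡ 0 mod 23^4.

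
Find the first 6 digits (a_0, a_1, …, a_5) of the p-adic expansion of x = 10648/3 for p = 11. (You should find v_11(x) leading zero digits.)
(a_0, …, a_5) = (0, 0, 0, 10, 3, 7)

v_11(10648/3) = 3, so a_0 = ... = a_2 = 0. Factor out: x = 11^3 · u with u = 8/3 a unit in ℤ_11. Expand u iteratively via a_{v+i} = u_i mod 11, u_{i+1} = (u_i − a_{v+i})/11:
  u_0 = 8/3;  a_3 = 10;  u_1 = (u_0 − 10)/11 = -2/3
  u_1 = -2/3;  a_4 = 3;  u_2 = (u_1 − 3)/11 = -1/3
  u_2 = -1/3;  a_5 = 7;  u_3 = (u_2 − 7)/11 = -2/3
Digits: (0, 0, 0, 10, 3, 7).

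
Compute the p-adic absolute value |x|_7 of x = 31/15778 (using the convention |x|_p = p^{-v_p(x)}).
|31/15778|_7 = 343

Step 1 — compute v_7(x) by factoring powers of 7 out of the numerator and denominator: v_7(31/15778) = -3. Step 2 — apply |x|_p = p^{-v_p(x)} = 7^{3} = 343.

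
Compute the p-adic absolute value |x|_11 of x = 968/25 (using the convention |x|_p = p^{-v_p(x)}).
|968/25|_11 = 1/121

Step 1 — compute v_11(x) by factoring powers of 11 out of the numerator and denominator: v_11(968/25) = 2. Step 2 — apply |x|_p = p^{-v_p(x)} = 11^{-2} = 1/121.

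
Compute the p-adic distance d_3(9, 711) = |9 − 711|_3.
d_3(9, 711) = 1/27

Step 1 — x − y = 9 − 711 = -702. Step 2 — v_3(-702) = 3 (factor: -702 = −(3^3 · 26); the sign does not affect v_p). Step 3 — |x − y|_3 = 3^{-3} = 1/27.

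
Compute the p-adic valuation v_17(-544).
v_17(-544) = 1

v_17(n) is the largest exponent k such that 17^k divides n. Factor out: -544 = -17^1 · 32. (Sign doesn't affect v_p.) So v_17(-544) = 1.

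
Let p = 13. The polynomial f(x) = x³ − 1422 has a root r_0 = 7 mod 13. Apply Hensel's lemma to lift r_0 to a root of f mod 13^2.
r_1 = 150 (mod 169)

Hensel: r_{i+1} = r_i − f(r_i)/f′(r_i) mod 13^{i+2}, where f′(x) = 3x². Iterate:
  r_0 = 7 (mod 13)
  r_1 = 150 (mod 169)
Final: r = 150 with f(r) ≡ 0 mod 13^2.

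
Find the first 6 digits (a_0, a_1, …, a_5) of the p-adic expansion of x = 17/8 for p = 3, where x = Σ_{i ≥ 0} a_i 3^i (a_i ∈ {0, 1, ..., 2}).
(a_0, …, a_5) = (1, 0, 2, 2, 1, 2)

v_3(17/8) = 0 (numerator and denominator both coprime to 3), so x ∈ ℤ_3^×. Compute digits iteratively via a_i = x_i mod 3, x_{i+1} = (x_i − a_i)/3, with x_0 = x:
  x_0 = 17/8;  a_0 = 1;  x_1 = (x_0 − 1)/3 = 3/8
  x_1 = 3/8;  a_1 = 0;  x_2 = (x_1 − 0)/3 = 1/8
  x_2 = 1/8;  a_2 = 2;  x_3 = (x_2 − 2)/3 = -5/8
  x_3 = -5/8;  a_3 = 2;  x_4 = (x_3 − 2)/3 = -7/8
  x_4 = -7/8;  a_4 = 1;  x_5 = (x_4 − 1)/3 = -5/8
  x_5 = -5/8;  a_5 = 2;  x_6 = (x_5 − 2)/3 = -7/8
Digits: (1, 0, 2, 2, 1, 2).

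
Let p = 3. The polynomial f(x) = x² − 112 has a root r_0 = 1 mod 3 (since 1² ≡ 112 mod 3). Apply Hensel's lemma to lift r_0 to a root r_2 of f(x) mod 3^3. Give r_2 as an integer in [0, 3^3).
r_2 = 25 (mod 27)

Hensel's recurrence: r_{i+1} = r_i − f(r_i)·(f′(r_i))^{-1} mod 3^{i+2}, with f′(x) = 2x. Iterate:
  r_0 = 1 (mod 3)
  r_1 = 7 (mod 9)
  r_2 = 25 (mod 27)
Final: r_2 = 25, and one checks f(r_2) ≡ 0 mod 3^3.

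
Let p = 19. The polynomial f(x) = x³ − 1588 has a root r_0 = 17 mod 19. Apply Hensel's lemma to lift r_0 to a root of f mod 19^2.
r_1 = 131 (mod 361)

Hensel: r_{i+1} = r_i − f(r_i)/f′(r_i) mod 19^{i+2}, where f′(x) = 3x². Iterate:
  r_0 = 17 (mod 19)
  r_1 = 131 (mod 361)
Final: r = 131 with f(r) ≡ 0 mod 19^2.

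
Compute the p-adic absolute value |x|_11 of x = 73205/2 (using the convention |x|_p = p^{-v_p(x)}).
|73205/2|_11 = 1/14641

Step 1 — compute v_11(x) by factoring powers of 11 out of the numerator and denominator: v_11(73205/2) = 4. Step 2 — apply |x|_p = p^{-v_p(x)} = 11^{-4} = 1/14641.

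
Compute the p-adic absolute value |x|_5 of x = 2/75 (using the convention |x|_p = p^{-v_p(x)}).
|2/75|_5 = 25

Step 1 — compute v_5(x) by factoring powers of 5 out of the numerator and denominator: v_5(2/75) = -2. Step 2 — apply |x|_p = p^{-v_p(x)} = 5^{2} = 25.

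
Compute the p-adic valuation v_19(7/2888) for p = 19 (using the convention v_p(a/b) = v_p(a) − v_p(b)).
v_19(7/2888) = -2

Factor powers of 19 from the numerator and denominator of the reduced fraction: 7 = 19^0 · 7 and 2888 = 19^2 · 8. Apply v_p(a/b) = v_p(a) − v_p(b): v_19(7/2888) = 0 − 2 = -2.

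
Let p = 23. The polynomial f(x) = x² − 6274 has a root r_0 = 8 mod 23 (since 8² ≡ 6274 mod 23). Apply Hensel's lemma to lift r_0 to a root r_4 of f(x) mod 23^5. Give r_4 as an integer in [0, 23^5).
r_4 = 3776332 (mod 6436343)

Hensel's recurrence: r_{i+1} = r_i − f(r_i)·(f′(r_i))^{-1} mod 23^{i+2}, with f′(x) = 2x. Iterate:
  r_0 = 8 (mod 23)
  r_1 = 330 (mod 529)
  r_2 = 4562 (mod 12167)
  r_3 = 138399 (mod 279841)
  r_4 = 3776332 (mod 6436343)
Final: r_4 = 3776332, and one checks f(r_4) ≡ 0 mod 23^5.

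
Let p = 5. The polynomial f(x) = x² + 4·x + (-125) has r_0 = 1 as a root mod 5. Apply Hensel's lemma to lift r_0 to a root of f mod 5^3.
r_2 = 121 (mod 125)

Hensel: r_{i+1} = r_i − f(r_i)·(f′(r_i))^{-1} mod 5^{i+2}, f′(x) = 2x + 4. Iterate:
  r_0 = 1 (mod 5)
  r_1 = 21 (mod 25)
  r_2 = 121 (mod 125)
Final: r = 121 satisfies f(r) ≡ 0 mod 5^3.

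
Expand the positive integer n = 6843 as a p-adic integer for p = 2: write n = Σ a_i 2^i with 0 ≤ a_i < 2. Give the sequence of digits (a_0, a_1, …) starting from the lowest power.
(a_0, a_1, …) = (1, 1, 0, 1, 1, 1, 0, 1, 0, 1, 0, 1, 1)

Repeated division by 2 gives the digits low-to-high: 6843 = 1 + 1·2^1 + 1·2^3 + 1·2^4 + 1·2^5 + 1·2^7 + 1·2^9 + 1·2^11 + 1·2^12. Digit sequence: (1, 1, 0, 1, 1, 1, 0, 1, 0, 1, 0, 1, 1).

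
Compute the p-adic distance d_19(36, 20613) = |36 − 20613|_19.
d_19(36, 20613) = 1/6859

Step 1 — x − y = 36 − 20613 = -20577. Step 2 — v_19(-20577) = 3 (factor: -20577 = −(19^3 · 3); the sign does not affect v_p). Step 3 — |x − y|_19 = 19^{-3} = 1/6859.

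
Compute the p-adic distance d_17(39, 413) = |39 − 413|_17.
d_17(39, 413) = 1/17

Step 1 — x − y = 39 − 413 = -374. Step 2 — v_17(-374) = 1 (factor: -374 = −(17^1 · 22); the sign does not affect v_p). Step 3 — |x − y|_17 = 17^{-1} = 1/17.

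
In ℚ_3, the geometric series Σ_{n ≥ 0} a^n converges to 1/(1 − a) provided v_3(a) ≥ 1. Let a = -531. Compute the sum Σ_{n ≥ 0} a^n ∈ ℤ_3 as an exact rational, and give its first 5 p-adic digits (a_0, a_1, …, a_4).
Σ a^n = 1/(1 − a) = 1/532;  first 5 digits = (1, 0, 1, 1, 0)

v_3(a) = 2 ≥ 1, so the series converges in ℤ_3 to 1/(1 − a) = 1/(1 − (-531)) = 1/532. Expand this rational in ℤ_3: compute digits iteratively via d_i = x_i mod 3, x_{i+1} = (x_i − d_i)/3. The first 5 digits are (1, 0, 1, 1, 0).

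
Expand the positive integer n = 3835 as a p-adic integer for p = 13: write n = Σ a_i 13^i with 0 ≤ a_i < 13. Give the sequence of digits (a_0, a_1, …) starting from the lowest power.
(a_0, a_1, …) = (0, 9, 9, 1)

Repeated division by 13 gives the digits low-to-high: 3835 = 9·13^1 + 9·13^2 + 1·13^3. Digit sequence: (0, 9, 9, 1).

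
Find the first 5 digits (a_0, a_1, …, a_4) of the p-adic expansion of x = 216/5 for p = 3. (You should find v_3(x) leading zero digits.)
(a_0, …, a_4) = (0, 0, 0, 1, 2)

v_3(216/5) = 3, so a_0 = ... = a_2 = 0. Factor out: x = 3^3 · u with u = 8/5 a unit in ℤ_3. Expand u iteratively via a_{v+i} = u_i mod 3, u_{i+1} = (u_i − a_{v+i})/3:
  u_0 = 8/5;  a_3 = 1;  u_1 = (u_0 − 1)/3 = 1/5
  u_1 = 1/5;  a_4 = 2;  u_2 = (u_1 − 2)/3 = -3/5
Digits: (0, 0, 0, 1, 2).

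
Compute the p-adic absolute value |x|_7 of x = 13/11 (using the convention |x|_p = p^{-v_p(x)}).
|13/11|_7 = 1

Step 1 — compute v_7(x) by factoring powers of 7 out of the numerator and denominator: v_7(13/11) = 0. Step 2 — apply |x|_p = p^{-v_p(x)} = 7^{0} = 1.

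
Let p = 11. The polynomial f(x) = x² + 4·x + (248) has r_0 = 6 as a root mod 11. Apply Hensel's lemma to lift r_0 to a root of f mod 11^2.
r_1 = 17 (mod 121)

Hensel: r_{i+1} = r_i − f(r_i)·(f′(r_i))^{-1} mod 11^{i+2}, f′(x) = 2x + 4. Iterate:
  r_0 = 6 (mod 11)
  r_1 = 17 (mod 121)
Final: r = 17 satisfies f(r) ≡ 0 mod 11^2.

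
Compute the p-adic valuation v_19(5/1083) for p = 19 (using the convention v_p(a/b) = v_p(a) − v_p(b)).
v_19(5/1083) = -2

Factor powers of 19 from the numerator and denominator of the reduced fraction: 5 = 19^0 · 5 and 1083 = 19^2 · 3. Apply v_p(a/b) = v_p(a) − v_p(b): v_19(5/1083) = 0 − 2 = -2.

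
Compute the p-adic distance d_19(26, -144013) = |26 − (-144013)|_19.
d_19(26, -144013) = 1/6859

Step 1 — x − y = 26 − (-144013) = 144039. Step 2 — v_19(144039) = 3 (factor: 144039 = (19^3 · 21); the sign does not affect v_p). Step 3 — |x − y|_19 = 19^{-3} = 1/6859.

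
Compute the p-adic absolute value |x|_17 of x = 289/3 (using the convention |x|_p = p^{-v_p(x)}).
|289/3|_17 = 1/289

Step 1 — compute v_17(x) by factoring powers of 17 out of the numerator and denominator: v_17(289/3) = 2. Step 2 — apply |x|_p = p^{-v_p(x)} = 17^{-2} = 1/289.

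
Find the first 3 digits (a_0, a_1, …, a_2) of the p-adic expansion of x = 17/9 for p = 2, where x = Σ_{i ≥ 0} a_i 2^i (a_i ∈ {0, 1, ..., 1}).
(a_0, …, a_2) = (1, 0, 0)

v_2(17/9) = 0 (numerator and denominator both coprime to 2), so x ∈ ℤ_2^×. Compute digits iteratively via a_i = x_i mod 2, x_{i+1} = (x_i − a_i)/2, with x_0 = x:
  x_0 = 17/9;  a_0 = 1;  x_1 = (x_0 − 1)/2 = 4/9
  x_1 = 4/9;  a_1 = 0;  x_2 = (x_1 − 0)/2 = 2/9
  x_2 = 2/9;  a_2 = 0;  x_3 = (x_2 − 0)/2 = 1/9
Digits: (1, 0, 0).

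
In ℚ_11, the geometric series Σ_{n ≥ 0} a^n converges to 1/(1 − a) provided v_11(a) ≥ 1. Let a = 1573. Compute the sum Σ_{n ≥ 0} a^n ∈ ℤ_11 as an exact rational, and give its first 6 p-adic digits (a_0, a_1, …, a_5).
Σ a^n = 1/(1 − a) = -1/1572;  first 6 digits = (1, 0, 2, 1, 4, 4)

v_11(a) = 2 ≥ 1, so the series converges in ℤ_11 to 1/(1 − a) = 1/(1 − 1573) = -1/1572. Expand this rational in ℤ_11: compute digits iteratively via d_i = x_i mod 11, x_{i+1} = (x_i − d_i)/11. The first 6 digits are (1, 0, 2, 1, 4, 4).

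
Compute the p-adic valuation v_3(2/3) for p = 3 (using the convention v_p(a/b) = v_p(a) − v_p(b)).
v_3(2/3) = -1

Factor powers of 3 from the numerator and denominator of the reduced fraction: 2 = 3^0 · 2 and 3 = 3^1 · 1. Apply v_p(a/b) = v_p(a) − v_p(b): v_3(2/3) = 0 − 1 = -1.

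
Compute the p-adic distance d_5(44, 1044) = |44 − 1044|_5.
d_5(44, 1044) = 1/125

Step 1 — x − y = 44 − 1044 = -1000. Step 2 — v_5(-1000) = 3 (factor: -1000 = −(5^3 · 8); the sign does not affect v_p). Step 3 — |x − y|_5 = 5^{-3} = 1/125.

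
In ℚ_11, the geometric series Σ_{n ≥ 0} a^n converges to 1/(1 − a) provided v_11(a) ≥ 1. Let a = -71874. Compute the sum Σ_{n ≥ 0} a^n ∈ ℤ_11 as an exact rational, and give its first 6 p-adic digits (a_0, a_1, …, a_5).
Σ a^n = 1/(1 − a) = 1/71875;  first 6 digits = (1, 0, 0, 1, 6, 10)

v_11(a) = 3 ≥ 1, so the series converges in ℤ_11 to 1/(1 − a) = 1/(1 − (-71874)) = 1/71875. Expand this rational in ℤ_11: compute digits iteratively via d_i = x_i mod 11, x_{i+1} = (x_i − d_i)/11. The first 6 digits are (1, 0, 0, 1, 6, 10).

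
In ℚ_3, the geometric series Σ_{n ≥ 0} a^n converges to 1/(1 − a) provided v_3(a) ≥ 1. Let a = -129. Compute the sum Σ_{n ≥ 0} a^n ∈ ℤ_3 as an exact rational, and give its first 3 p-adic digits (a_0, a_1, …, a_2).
Σ a^n = 1/(1 − a) = 1/130;  first 3 digits = (1, 2, 1)

v_3(a) = 1 ≥ 1, so the series converges in ℤ_3 to 1/(1 − a) = 1/(1 − (-129)) = 1/130. Expand this rational in ℤ_3: compute digits iteratively via d_i = x_i mod 3, x_{i+1} = (x_i − d_i)/3. The first 3 digits are (1, 2, 1).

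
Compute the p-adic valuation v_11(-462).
v_11(-462) = 1

v_11(n) is the largest exponent k such that 11^k divides n. Factor out: -462 = -11^1 · 42. (Sign doesn't affect v_p.) So v_11(-462) = 1.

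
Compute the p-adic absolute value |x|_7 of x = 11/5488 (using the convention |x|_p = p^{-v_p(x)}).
|11/5488|_7 = 343

Step 1 — compute v_7(x) by factoring powers of 7 out of the numerator and denominator: v_7(11/5488) = -3. Step 2 — apply |x|_p = p^{-v_p(x)} = 7^{3} = 343.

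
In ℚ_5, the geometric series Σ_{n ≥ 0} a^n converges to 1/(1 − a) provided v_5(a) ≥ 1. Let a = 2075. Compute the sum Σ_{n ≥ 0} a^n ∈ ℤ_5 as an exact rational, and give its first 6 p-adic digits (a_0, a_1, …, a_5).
Σ a^n = 1/(1 − a) = -1/2074;  first 6 digits = (1, 0, 3, 1, 2, 3)

v_5(a) = 2 ≥ 1, so the series converges in ℤ_5 to 1/(1 − a) = 1/(1 − 2075) = -1/2074. Expand this rational in ℤ_5: compute digits iteratively via d_i = x_i mod 5, x_{i+1} = (x_i − d_i)/5. The first 6 digits are (1, 0, 3, 1, 2, 3).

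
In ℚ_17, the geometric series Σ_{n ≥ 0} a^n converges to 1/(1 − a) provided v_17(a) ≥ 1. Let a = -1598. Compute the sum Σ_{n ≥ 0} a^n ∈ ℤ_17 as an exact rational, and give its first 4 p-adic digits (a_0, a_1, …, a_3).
Σ a^n = 1/(1 − a) = 1/1599;  first 4 digits = (1, 8, 7, 11)

v_17(a) = 1 ≥ 1, so the series converges in ℤ_17 to 1/(1 − a) = 1/(1 − (-1598)) = 1/1599. Expand this rational in ℤ_17: compute digits iteratively via d_i = x_i mod 17, x_{i+1} = (x_i − d_i)/17. The first 4 digits are (1, 8, 7, 11).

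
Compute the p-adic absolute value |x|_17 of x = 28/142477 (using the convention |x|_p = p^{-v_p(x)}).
|28/142477|_17 = 4913

Step 1 — compute v_17(x) by factoring powers of 17 out of the numerator and denominator: v_17(28/142477) = -3. Step 2 — apply |x|_p = p^{-v_p(x)} = 17^{3} = 4913.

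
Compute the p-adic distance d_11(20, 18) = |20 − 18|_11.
d_11(20, 18) = 1

Step 1 — x − y = 20 − 18 = 2. Step 2 — v_11(2) = 0 (factor: 2 = (11^0 · 2); the sign does not affect v_p). Step 3 — |x − y|_11 = 11^{0} = 1.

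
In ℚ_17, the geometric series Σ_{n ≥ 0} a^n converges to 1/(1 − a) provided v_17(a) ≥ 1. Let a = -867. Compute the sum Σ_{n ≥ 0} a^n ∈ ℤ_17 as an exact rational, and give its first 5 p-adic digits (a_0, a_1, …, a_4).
Σ a^n = 1/(1 − a) = 1/868;  first 5 digits = (1, 0, 14, 16, 8)

v_17(a) = 2 ≥ 1, so the series converges in ℤ_17 to 1/(1 − a) = 1/(1 − (-867)) = 1/868. Expand this rational in ℤ_17: compute digits iteratively via d_i = x_i mod 17, x_{i+1} = (x_i − d_i)/17. The first 5 digits are (1, 0, 14, 16, 8).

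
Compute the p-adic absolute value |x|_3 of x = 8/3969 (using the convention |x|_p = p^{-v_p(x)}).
|8/3969|_3 = 81

Step 1 — compute v_3(x) by factoring powers of 3 out of the numerator and denominator: v_3(8/3969) = -4. Step 2 — apply |x|_p = p^{-v_p(x)} = 3^{4} = 81.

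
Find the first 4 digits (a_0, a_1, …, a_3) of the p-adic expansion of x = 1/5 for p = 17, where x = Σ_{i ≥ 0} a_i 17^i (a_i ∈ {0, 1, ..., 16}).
(a_0, …, a_3) = (7, 3, 10, 13)

v_17(1/5) = 0 (numerator and denominator both coprime to 17), so x ∈ ℤ_17^×. Compute digits iteratively via a_i = x_i mod 17, x_{i+1} = (x_i − a_i)/17, with x_0 = x:
  x_0 = 1/5;  a_0 = 7;  x_1 = (x_0 − 7)/17 = -2/5
  x_1 = -2/5;  a_1 = 3;  x_2 = (x_1 − 3)/17 = -1/5
  x_2 = -1/5;  a_2 = 10;  x_3 = (x_2 − 10)/17 = -3/5
  x_3 = -3/5;  a_3 = 13;  x_4 = (x_3 − 13)/17 = -4/5
Digits: (7, 3, 10, 13).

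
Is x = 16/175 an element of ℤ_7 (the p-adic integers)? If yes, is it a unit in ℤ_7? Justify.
x ∉ ℤ_7 (v_7(x) = -1 < 0)

ℤ_7 = {x ∈ ℚ_7 : v_7(x) ≥ 0} and ℤ_7^× = {x ∈ ℤ_7 : v_7(x) = 0}. Here v_7(16/175) = v_7(num) − v_7(den) = -1; compare against these criteria.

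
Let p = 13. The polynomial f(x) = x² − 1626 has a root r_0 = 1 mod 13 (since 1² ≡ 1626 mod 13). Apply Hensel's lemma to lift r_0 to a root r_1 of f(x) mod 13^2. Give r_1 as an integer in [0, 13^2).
r_1 = 53 (mod 169)

Hensel's recurrence: r_{i+1} = r_i − f(r_i)·(f′(r_i))^{-1} mod 13^{i+2}, with f′(x) = 2x. Iterate:
  r_0 = 1 (mod 13)
  r_1 = 53 (mod 169)
Final: r_1 = 53, and one checks f(r_1) ≡ 0 mod 13^2.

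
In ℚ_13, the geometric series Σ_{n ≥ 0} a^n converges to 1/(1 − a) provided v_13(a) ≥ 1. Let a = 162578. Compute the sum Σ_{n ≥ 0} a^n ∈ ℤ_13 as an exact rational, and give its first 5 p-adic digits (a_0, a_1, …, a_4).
Σ a^n = 1/(1 − a) = -1/162577;  first 5 digits = (1, 0, 0, 9, 5)

v_13(a) = 3 ≥ 1, so the series converges in ℤ_13 to 1/(1 − a) = 1/(1 − 162578) = -1/162577. Expand this rational in ℤ_13: compute digits iteratively via d_i = x_i mod 13, x_{i+1} = (x_i − d_i)/13. The first 5 digits are (1, 0, 0, 9, 5).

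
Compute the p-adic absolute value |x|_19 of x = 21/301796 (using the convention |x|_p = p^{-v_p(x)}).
|21/301796|_19 = 6859

Step 1 — compute v_19(x) by factoring powers of 19 out of the numerator and denominator: v_19(21/301796) = -3. Step 2 — apply |x|_p = p^{-v_p(x)} = 19^{3} = 6859.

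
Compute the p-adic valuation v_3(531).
v_3(531) = 2

v_3(n) is the largest exponent k such that 3^k divides n. Factor out: 531 = 3^2 · 59. (Sign doesn't affect v_p.) So v_3(531) = 2.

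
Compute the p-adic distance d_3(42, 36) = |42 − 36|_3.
d_3(42, 36) = 1/3

Step 1 — x − y = 42 − 36 = 6. Step 2 — v_3(6) = 1 (factor: 6 = (3^1 · 2); the sign does not affect v_p). Step 3 — |x − y|_3 = 3^{-1} = 1/3.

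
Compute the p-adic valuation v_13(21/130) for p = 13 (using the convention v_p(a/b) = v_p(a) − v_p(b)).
v_13(21/130) = -1

Factor powers of 13 from the numerator and denominator of the reduced fraction: 21 = 13^0 · 21 and 130 = 13^1 · 10. Apply v_p(a/b) = v_p(a) − v_p(b): v_13(21/130) = 0 − 1 = -1.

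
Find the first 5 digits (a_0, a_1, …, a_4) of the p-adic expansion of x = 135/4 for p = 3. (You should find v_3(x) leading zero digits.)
(a_0, …, a_4) = (0, 0, 0, 2, 2)

v_3(135/4) = 3, so a_0 = ... = a_2 = 0. Factor out: x = 3^3 · u with u = 5/4 a unit in ℤ_3. Expand u iteratively via a_{v+i} = u_i mod 3, u_{i+1} = (u_i − a_{v+i})/3:
  u_0 = 5/4;  a_3 = 2;  u_1 = (u_0 − 2)/3 = -1/4
  u_1 = -1/4;  a_4 = 2;  u_2 = (u_1 − 2)/3 = -3/4
Digits: (0, 0, 0, 2, 2).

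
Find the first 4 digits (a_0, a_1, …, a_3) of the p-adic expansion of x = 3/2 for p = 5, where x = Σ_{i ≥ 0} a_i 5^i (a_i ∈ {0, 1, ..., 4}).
(a_0, …, a_3) = (4, 2, 2, 2)

v_5(3/2) = 0 (numerator and denominator both coprime to 5), so x ∈ ℤ_5^×. Compute digits iteratively via a_i = x_i mod 5, x_{i+1} = (x_i − a_i)/5, with x_0 = x:
  x_0 = 3/2;  a_0 = 4;  x_1 = (x_0 − 4)/5 = -1/2
  x_1 = -1/2;  a_1 = 2;  x_2 = (x_1 − 2)/5 = -1/2
  x_2 = -1/2;  a_2 = 2;  x_3 = (x_2 − 2)/5 = -1/2
  x_3 = -1/2;  a_3 = 2;  x_4 = (x_3 − 2)/5 = -1/2
Digits: (4, 2, 2, 2).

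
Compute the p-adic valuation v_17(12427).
v_17(12427) = 2

v_17(n) is the largest exponent k such that 17^k divides n. Factor out: 12427 = 17^2 · 43. (Sign doesn't affect v_p.) So v_17(12427) = 2.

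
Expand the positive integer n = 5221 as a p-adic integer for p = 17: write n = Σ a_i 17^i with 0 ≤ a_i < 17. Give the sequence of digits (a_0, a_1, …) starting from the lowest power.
(a_0, a_1, …) = (2, 1, 1, 1)

Repeated division by 17 gives the digits low-to-high: 5221 = 2 + 1·17^1 + 1·17^2 + 1·17^3. Digit sequence: (2, 1, 1, 1).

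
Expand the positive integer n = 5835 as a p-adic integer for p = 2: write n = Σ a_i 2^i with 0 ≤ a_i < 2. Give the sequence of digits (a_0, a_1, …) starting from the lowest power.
(a_0, a_1, …) = (1, 1, 0, 1, 0, 0, 1, 1, 0, 1, 1, 0, 1)

Repeated division by 2 gives the digits low-to-high: 5835 = 1 + 1·2^1 + 1·2^3 + 1·2^6 + 1·2^7 + 1·2^9 + 1·2^10 + 1·2^12. Digit sequence: (1, 1, 0, 1, 0, 0, 1, 1, 0, 1, 1, 0, 1).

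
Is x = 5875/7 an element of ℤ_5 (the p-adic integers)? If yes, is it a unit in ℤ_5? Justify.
x ∈ ℤ_5 but not a unit; v_5(x) = 3 > 0

ℤ_5 = {x ∈ ℚ_5 : v_5(x) ≥ 0} and ℤ_5^× = {x ∈ ℤ_5 : v_5(x) = 0}. Here v_5(5875/7) = v_5(num) − v_5(den) = 3; compare against these criteria.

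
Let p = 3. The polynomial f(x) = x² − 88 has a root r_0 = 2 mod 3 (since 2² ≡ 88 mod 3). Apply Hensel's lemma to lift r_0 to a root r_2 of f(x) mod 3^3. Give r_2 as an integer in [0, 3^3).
r_2 = 14 (mod 27)

Hensel's recurrence: r_{i+1} = r_i − f(r_i)·(f′(r_i))^{-1} mod 3^{i+2}, with f′(x) = 2x. Iterate:
  r_0 = 2 (mod 3)
  r_1 = 5 (mod 9)
  r_2 = 14 (mod 27)
Final: r_2 = 14, and one checks f(r_2) ≡ 0 mod 3^3.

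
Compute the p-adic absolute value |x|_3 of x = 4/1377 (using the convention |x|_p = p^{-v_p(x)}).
|4/1377|_3 = 81

Step 1 — compute v_3(x) by factoring powers of 3 out of the numerator and denominator: v_3(4/1377) = -4. Step 2 — apply |x|_p = p^{-v_p(x)} = 3^{4} = 81.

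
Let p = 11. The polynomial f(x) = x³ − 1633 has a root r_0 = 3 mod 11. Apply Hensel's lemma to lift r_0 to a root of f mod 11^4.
r_3 = 14336 (mod 14641)

Hensel: r_{i+1} = r_i − f(r_i)/f′(r_i) mod 11^{i+2}, where f′(x) = 3x². Iterate:
  r_0 = 3 (mod 11)
  r_1 = 58 (mod 121)
  r_2 = 1026 (mod 1331)
  r_3 = 14336 (mod 14641)
Final: r = 14336 with f(r) ≡ 0 mod 11^4.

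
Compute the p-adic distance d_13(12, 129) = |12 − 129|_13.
d_13(12, 129) = 1/13

Step 1 — x − y = 12 − 129 = -117. Step 2 — v_13(-117) = 1 (factor: -117 = −(13^1 · 9); the sign does not affect v_p). Step 3 — |x − y|_13 = 13^{-1} = 1/13.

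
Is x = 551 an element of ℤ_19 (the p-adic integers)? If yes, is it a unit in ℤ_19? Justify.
x ∈ ℤ_19 but not a unit; v_19(x) = 1 > 0

ℤ_19 = {x ∈ ℚ_19 : v_19(x) ≥ 0} and ℤ_19^× = {x ∈ ℤ_19 : v_19(x) = 0}. Here v_19(551) = v_19(num) − v_19(den) = 1; compare against these criteria.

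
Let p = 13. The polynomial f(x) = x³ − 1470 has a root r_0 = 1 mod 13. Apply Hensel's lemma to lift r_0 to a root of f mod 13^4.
r_3 = 15081 (mod 28561)

Hensel: r_{i+1} = r_i − f(r_i)/f′(r_i) mod 13^{i+2}, where f′(x) = 3x². Iterate:
  r_0 = 1 (mod 13)
  r_1 = 40 (mod 169)
  r_2 = 1899 (mod 2197)
  r_3 = 15081 (mod 28561)
Final: r = 15081 with f(r) ≡ 0 mod 13^4.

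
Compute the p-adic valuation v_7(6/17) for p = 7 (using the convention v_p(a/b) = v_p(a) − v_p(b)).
v_7(6/17) = 0

Factor powers of 7 from the numerator and denominator of the reduced fraction: 6 = 7^0 · 6 and 17 = 7^0 · 17. Apply v_p(a/b) = v_p(a) − v_p(b): v_7(6/17) = 0 − 0 = 0.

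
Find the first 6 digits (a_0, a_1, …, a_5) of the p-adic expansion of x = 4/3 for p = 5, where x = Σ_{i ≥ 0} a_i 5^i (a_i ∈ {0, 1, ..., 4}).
(a_0, …, a_5) = (3, 3, 1, 3, 1, 3)

v_5(4/3) = 0 (numerator and denominator both coprime to 5), so x ∈ ℤ_5^×. Compute digits iteratively via a_i = x_i mod 5, x_{i+1} = (x_i − a_i)/5, with x_0 = x:
  x_0 = 4/3;  a_0 = 3;  x_1 = (x_0 − 3)/5 = -1/3
  x_1 = -1/3;  a_1 = 3;  x_2 = (x_1 − 3)/5 = -2/3
  x_2 = -2/3;  a_2 = 1;  x_3 = (x_2 − 1)/5 = -1/3
  x_3 = -1/3;  a_3 = 3;  x_4 = (x_3 − 3)/5 = -2/3
  x_4 = -2/3;  a_4 = 1;  x_5 = (x_4 − 1)/5 = -1/3
  x_5 = -1/3;  a_5 = 3;  x_6 = (x_5 − 3)/5 = -2/3
Digits: (3, 3, 1, 3, 1, 3).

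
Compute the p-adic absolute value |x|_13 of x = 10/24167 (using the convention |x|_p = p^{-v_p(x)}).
|10/24167|_13 = 2197

Step 1 — compute v_13(x) by factoring powers of 13 out of the numerator and denominator: v_13(10/24167) = -3. Step 2 — apply |x|_p = p^{-v_p(x)} = 13^{3} = 2197.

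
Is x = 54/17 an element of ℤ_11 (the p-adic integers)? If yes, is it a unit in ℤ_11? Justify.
x ∈ ℤ_11^× (unit); v_11(x) = 0

ℤ_11 = {x ∈ ℚ_11 : v_11(x) ≥ 0} and ℤ_11^× = {x ∈ ℤ_11 : v_11(x) = 0}. Here v_11(54/17) = v_11(num) − v_11(den) = 0; compare against these criteria.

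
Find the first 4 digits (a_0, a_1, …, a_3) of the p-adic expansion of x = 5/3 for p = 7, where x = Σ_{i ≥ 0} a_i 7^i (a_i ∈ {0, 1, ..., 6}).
(a_0, …, a_3) = (4, 2, 2, 2)

v_7(5/3) = 0 (numerator and denominator both coprime to 7), so x ∈ ℤ_7^×. Compute digits iteratively via a_i = x_i mod 7, x_{i+1} = (x_i − a_i)/7, with x_0 = x:
  x_0 = 5/3;  a_0 = 4;  x_1 = (x_0 − 4)/7 = -1/3
  x_1 = -1/3;  a_1 = 2;  x_2 = (x_1 − 2)/7 = -1/3
  x_2 = -1/3;  a_2 = 2;  x_3 = (x_2 − 2)/7 = -1/3
  x_3 = -1/3;  a_3 = 2;  x_4 = (x_3 − 2)/7 = -1/3
Digits: (4, 2, 2, 2).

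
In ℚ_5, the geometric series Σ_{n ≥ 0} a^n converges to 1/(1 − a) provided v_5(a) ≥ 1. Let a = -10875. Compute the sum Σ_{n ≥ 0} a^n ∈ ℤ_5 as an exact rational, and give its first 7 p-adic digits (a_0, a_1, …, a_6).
Σ a^n = 1/(1 − a) = 1/10876;  first 7 digits = (1, 0, 0, 3, 2, 1, 3)

v_5(a) = 3 ≥ 1, so the series converges in ℤ_5 to 1/(1 − a) = 1/(1 − (-10875)) = 1/10876. Expand this rational in ℤ_5: compute digits iteratively via d_i = x_i mod 5, x_{i+1} = (x_i − d_i)/5. The first 7 digits are (1, 0, 0, 3, 2, 1, 3).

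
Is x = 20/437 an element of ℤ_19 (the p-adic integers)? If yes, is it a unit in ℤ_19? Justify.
x ∉ ℤ_19 (v_19(x) = -1 < 0)

ℤ_19 = {x ∈ ℚ_19 : v_19(x) ≥ 0} and ℤ_19^× = {x ∈ ℤ_19 : v_19(x) = 0}. Here v_19(20/437) = v_19(num) − v_19(den) = -1; compare against these criteria.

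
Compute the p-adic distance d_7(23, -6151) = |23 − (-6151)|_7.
d_7(23, -6151) = 1/343

Step 1 — x − y = 23 − (-6151) = 6174. Step 2 — v_7(6174) = 3 (factor: 6174 = (7^3 · 18); the sign does not affect v_p). Step 3 — |x − y|_7 = 7^{-3} = 1/343.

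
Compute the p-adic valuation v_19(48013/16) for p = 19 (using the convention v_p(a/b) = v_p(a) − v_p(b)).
v_19(48013/16) = 3

Factor powers of 19 from the numerator and denominator of the reduced fraction: 48013 = 19^3 · 7 and 16 = 19^0 · 16. Apply v_p(a/b) = v_p(a) − v_p(b): v_19(48013/16) = 3 − 0 = 3.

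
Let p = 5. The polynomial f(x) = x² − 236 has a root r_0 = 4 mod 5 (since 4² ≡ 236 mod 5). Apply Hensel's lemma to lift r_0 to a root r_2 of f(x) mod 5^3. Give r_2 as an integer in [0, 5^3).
r_2 = 19 (mod 125)

Hensel's recurrence: r_{i+1} = r_i − f(r_i)·(f′(r_i))^{-1} mod 5^{i+2}, with f′(x) = 2x. Iterate:
  r_0 = 4 (mod 5)
  r_1 = 19 (mod 25)
  r_2 = 19 (mod 125)
Final: r_2 = 19, and one checks f(r_2) ≡ 0 mod 5^3.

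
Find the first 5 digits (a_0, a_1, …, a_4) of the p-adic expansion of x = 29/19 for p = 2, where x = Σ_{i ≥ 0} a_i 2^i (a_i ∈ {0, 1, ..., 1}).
(a_0, …, a_4) = (1, 1, 1, 1, 0)

v_2(29/19) = 0 (numerator and denominator both coprime to 2), so x ∈ ℤ_2^×. Compute digits iteratively via a_i = x_i mod 2, x_{i+1} = (x_i − a_i)/2, with x_0 = x:
  x_0 = 29/19;  a_0 = 1;  x_1 = (x_0 − 1)/2 = 5/19
  x_1 = 5/19;  a_1 = 1;  x_2 = (x_1 − 1)/2 = -7/19
  x_2 = -7/19;  a_2 = 1;  x_3 = (x_2 − 1)/2 = -13/19
  x_3 = -13/19;  a_3 = 1;  x_4 = (x_3 − 1)/2 = -16/19
  x_4 = -16/19;  a_4 = 0;  x_5 = (x_4 − 0)/2 = -8/19
Digits: (1, 1, 1, 1, 0).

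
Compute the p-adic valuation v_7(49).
v_7(49) = 2

v_7(n) is the largest exponent k such that 7^k divides n. Factor out: 49 = 7^2 · 1. (Sign doesn't affect v_p.) So v_7(49) = 2.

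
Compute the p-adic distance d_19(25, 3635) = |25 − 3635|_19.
d_19(25, 3635) = 1/361

Step 1 — x − y = 25 − 3635 = -3610. Step 2 — v_19(-3610) = 2 (factor: -3610 = −(19^2 · 10); the sign does not affect v_p). Step 3 — |x − y|_19 = 19^{-2} = 1/361.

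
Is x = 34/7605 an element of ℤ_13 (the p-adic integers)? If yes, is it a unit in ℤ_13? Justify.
x ∉ ℤ_13 (v_13(x) = -2 < 0)

ℤ_13 = {x ∈ ℚ_13 : v_13(x) ≥ 0} and ℤ_13^× = {x ∈ ℤ_13 : v_13(x) = 0}. Here v_13(34/7605) = v_13(num) − v_13(den) = -2; compare against these criteria.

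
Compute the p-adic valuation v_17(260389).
v_17(260389) = 3

v_17(n) is the largest exponent k such that 17^k divides n. Factor out: 260389 = 17^3 · 53. (Sign doesn't affect v_p.) So v_17(260389) = 3.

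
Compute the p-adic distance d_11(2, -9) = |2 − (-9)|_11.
d_11(2, -9) = 1/11

Step 1 — x − y = 2 − (-9) = 11. Step 2 — v_11(11) = 1 (factor: 11 = (11^1 · 1); the sign does not affect v_p). Step 3 — |x − y|_11 = 11^{-1} = 1/11.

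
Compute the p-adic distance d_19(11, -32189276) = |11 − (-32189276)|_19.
d_19(11, -32189276) = 1/2476099

Step 1 — x − y = 11 − (-32189276) = 32189287. Step 2 — v_19(32189287) = 5 (factor: 32189287 = (19^5 · 13); the sign does not affect v_p). Step 3 — |x − y|_19 = 19^{-5} = 1/2476099.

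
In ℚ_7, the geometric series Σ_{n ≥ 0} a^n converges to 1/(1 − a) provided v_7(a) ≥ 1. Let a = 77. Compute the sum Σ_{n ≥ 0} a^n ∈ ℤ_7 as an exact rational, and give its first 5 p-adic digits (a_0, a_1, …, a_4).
Σ a^n = 1/(1 − a) = -1/76;  first 5 digits = (1, 4, 3, 4, 0)

v_7(a) = 1 ≥ 1, so the series converges in ℤ_7 to 1/(1 − a) = 1/(1 − 77) = -1/76. Expand this rational in ℤ_7: compute digits iteratively via d_i = x_i mod 7, x_{i+1} = (x_i − d_i)/7. The first 5 digits are (1, 4, 3, 4, 0).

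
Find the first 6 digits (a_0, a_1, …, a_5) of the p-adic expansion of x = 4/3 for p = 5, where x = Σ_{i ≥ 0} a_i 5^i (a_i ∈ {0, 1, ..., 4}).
(a_0, …, a_5) = (3, 3, 1, 3, 1, 3)

v_5(4/3) = 0 (numerator and denominator both coprime to 5), so x ∈ ℤ_5^×. Compute digits iteratively via a_i = x_i mod 5, x_{i+1} = (x_i − a_i)/5, with x_0 = x:
  x_0 = 4/3;  a_0 = 3;  x_1 = (x_0 − 3)/5 = -1/3
  x_1 = -1/3;  a_1 = 3;  x_2 = (x_1 − 3)/5 = -2/3
  x_2 = -2/3;  a_2 = 1;  x_3 = (x_2 − 1)/5 = -1/3
  x_3 = -1/3;  a_3 = 3;  x_4 = (x_3 − 3)/5 = -2/3
  x_4 = -2/3;  a_4 = 1;  x_5 = (x_4 − 1)/5 = -1/3
  x_5 = -1/3;  a_5 = 3;  x_6 = (x_5 − 3)/5 = -2/3
Digits: (3, 3, 1, 3, 1, 3).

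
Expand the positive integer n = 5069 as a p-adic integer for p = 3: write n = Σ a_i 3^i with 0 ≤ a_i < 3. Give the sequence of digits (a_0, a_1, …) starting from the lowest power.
(a_0, a_1, …) = (2, 0, 2, 1, 2, 2, 0, 2)

Repeated division by 3 gives the digits low-to-high: 5069 = 2 + 2·3^2 + 1·3^3 + 2·3^4 + 2·3^5 + 2·3^7. Digit sequence: (2, 0, 2, 1, 2, 2, 0, 2).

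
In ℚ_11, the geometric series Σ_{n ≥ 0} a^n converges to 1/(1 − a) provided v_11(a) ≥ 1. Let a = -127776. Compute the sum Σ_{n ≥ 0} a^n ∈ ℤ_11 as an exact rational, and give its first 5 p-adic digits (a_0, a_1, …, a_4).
Σ a^n = 1/(1 − a) = 1/127777;  first 5 digits = (1, 0, 0, 3, 2)

v_11(a) = 3 ≥ 1, so the series converges in ℤ_11 to 1/(1 − a) = 1/(1 − (-127776)) = 1/127777. Expand this rational in ℤ_11: compute digits iteratively via d_i = x_i mod 11, x_{i+1} = (x_i − d_i)/11. The first 5 digits are (1, 0, 0, 3, 2).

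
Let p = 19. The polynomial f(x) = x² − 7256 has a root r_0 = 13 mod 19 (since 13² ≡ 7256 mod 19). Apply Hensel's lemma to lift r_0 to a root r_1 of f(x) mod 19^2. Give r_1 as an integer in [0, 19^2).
r_1 = 355 (mod 361)

Hensel's recurrence: r_{i+1} = r_i − f(r_i)·(f′(r_i))^{-1} mod 19^{i+2}, with f′(x) = 2x. Iterate:
  r_0 = 13 (mod 19)
  r_1 = 355 (mod 361)
Final: r_1 = 355, and one checks f(r_1) ≡ 0 mod 19^2.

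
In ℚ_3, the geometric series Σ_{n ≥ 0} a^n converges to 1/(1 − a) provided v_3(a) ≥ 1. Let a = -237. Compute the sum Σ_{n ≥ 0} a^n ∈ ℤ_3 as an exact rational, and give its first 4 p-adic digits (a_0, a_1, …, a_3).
Σ a^n = 1/(1 − a) = 1/238;  first 4 digits = (1, 2, 1, 0)

v_3(a) = 1 ≥ 1, so the series converges in ℤ_3 to 1/(1 − a) = 1/(1 − (-237)) = 1/238. Expand this rational in ℤ_3: compute digits iteratively via d_i = x_i mod 3, x_{i+1} = (x_i − d_i)/3. The first 4 digits are (1, 2, 1, 0).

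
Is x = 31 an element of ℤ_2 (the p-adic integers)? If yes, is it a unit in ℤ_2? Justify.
x ∈ ℤ_2^× (unit); v_2(x) = 0

ℤ_2 = {x ∈ ℚ_2 : v_2(x) ≥ 0} and ℤ_2^× = {x ∈ ℤ_2 : v_2(x) = 0}. Here v_2(31) = v_2(num) − v_2(den) = 0; compare against these criteria.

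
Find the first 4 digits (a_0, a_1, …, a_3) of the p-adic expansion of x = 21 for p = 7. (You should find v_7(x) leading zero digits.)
(a_0, …, a_3) = (0, 3, 0, 0)

v_7(21) = 1, so a_0 = ... = a_0 = 0. Factor out: x = 7^1 · u with u = 3 a unit in ℤ_7. Expand u iteratively via a_{v+i} = u_i mod 7, u_{i+1} = (u_i − a_{v+i})/7:
  u_0 = 3;  a_1 = 3;  u_1 = (u_0 − 3)/7 = 0
  u_1 = 0;  a_2 = 0;  u_2 = (u_1 − 0)/7 = 0
  u_2 = 0;  a_3 = 0;  u_3 = (u_2 − 0)/7 = 0
Digits: (0, 3, 0, 0).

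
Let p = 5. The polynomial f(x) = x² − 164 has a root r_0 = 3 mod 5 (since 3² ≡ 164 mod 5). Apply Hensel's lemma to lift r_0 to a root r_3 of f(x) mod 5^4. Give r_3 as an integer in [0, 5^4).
r_3 = 483 (mod 625)

Hensel's recurrence: r_{i+1} = r_i − f(r_i)·(f′(r_i))^{-1} mod 5^{i+2}, with f′(x) = 2x. Iterate:
  r_0 = 3 (mod 5)
  r_1 = 8 (mod 25)
  r_2 = 108 (mod 125)
  r_3 = 483 (mod 625)
Final: r_3 = 483, and one checks f(r_3) ≡ 0 mod 5^4.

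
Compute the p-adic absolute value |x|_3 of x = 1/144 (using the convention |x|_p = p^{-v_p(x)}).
|1/144|_3 = 9

Step 1 — compute v_3(x) by factoring powers of 3 out of the numerator and denominator: v_3(1/144) = -2. Step 2 — apply |x|_p = p^{-v_p(x)} = 3^{2} = 9.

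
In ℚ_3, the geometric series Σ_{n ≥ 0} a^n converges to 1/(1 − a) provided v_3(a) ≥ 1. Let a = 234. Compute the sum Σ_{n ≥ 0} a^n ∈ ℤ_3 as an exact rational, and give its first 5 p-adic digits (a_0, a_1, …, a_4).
Σ a^n = 1/(1 − a) = -1/233;  first 5 digits = (1, 0, 2, 2, 0)

v_3(a) = 2 ≥ 1, so the series converges in ℤ_3 to 1/(1 − a) = 1/(1 − 234) = -1/233. Expand this rational in ℤ_3: compute digits iteratively via d_i = x_i mod 3, x_{i+1} = (x_i − d_i)/3. The first 5 digits are (1, 0, 2, 2, 0).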